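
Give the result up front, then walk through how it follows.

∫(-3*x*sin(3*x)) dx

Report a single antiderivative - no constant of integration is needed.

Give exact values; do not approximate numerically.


The answer is x*cos(3*x) - sin(3*x)/3.
Step 1. Integrate ∫(-3*x*sin(3*x)) dx by parts with u = x, dv = (-3*sin(3*x)) dx, so v = cos(3*x): now x*cos(3*x) + ∫(-cos(3*x)) dx.
Step 2. Evaluate the standard form: now x*cos(3*x) - sin(3*x)/3.
Answer: x*cos(3*x) - sin(3*x)/3.


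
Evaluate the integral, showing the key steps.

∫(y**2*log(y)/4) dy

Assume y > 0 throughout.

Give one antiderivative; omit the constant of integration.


Step 1. Integrate ∫(y**2*log(y)/4) dy by parts with u = log(y), dv = (y**2/4) dy, so v = y**3/12 [assuming y > 0]: now y**3*log(y)/12 + ∫(-y**2/12) dy.
Step 2. Evaluate the standard form: now y**3*log(y)/12 - y**3/36.
Answer: y**3*log(y)/12 - y**3/36.


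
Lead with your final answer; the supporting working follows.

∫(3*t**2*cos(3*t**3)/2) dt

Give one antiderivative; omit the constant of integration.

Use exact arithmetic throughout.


The answer is sin(3*t**3)/6.
Step 1. Substitute u = t**3, turning ∫(3*t**2*cos(3*t**3)/2) dt into ∫(cos(3*u)/2) du: now ∫(cos(3*u)/2) du.
Step 2. Evaluate the standard form: now sin(3*u)/6.
Step 3. Substitute back u = t**3: now sin(3*t**3)/6.
Answer: sin(3*t**3)/6.


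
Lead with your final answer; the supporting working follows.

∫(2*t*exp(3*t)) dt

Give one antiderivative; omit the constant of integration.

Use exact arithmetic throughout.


The answer is 2*t*exp(3*t)/3 - 2*exp(3*t)/9.
Step 1. Integrate ∫(2*t*exp(3*t)) dt by parts with u = t, dv = (2*exp(3*t)) dt, so v = 2*exp(3*t)/3: now 2*t*exp(3*t)/3 + ∫(-2*exp(3*t)/3) dt.
Step 2. Evaluate the standard form: now 2*t*exp(3*t)/3 - 2*exp(3*t)/9.
Answer: 2*t*exp(3*t)/3 - 2*exp(3*t)/9.


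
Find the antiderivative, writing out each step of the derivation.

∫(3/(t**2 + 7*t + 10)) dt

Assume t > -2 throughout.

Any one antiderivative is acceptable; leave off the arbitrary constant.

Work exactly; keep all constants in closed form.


Step 1. Decompose ∫(3/(t**2 + 7*t + 10)) dt by partial fractions, 3/(t**2 + 7*t + 10) = -1/(t + 5) + 1/(t + 2): now ∫(1/(t + 2)) dt + ∫(-1/(t + 5)) dt.
Step 2. Evaluate the standard form [assuming t > -5]: now -log(t + 5) + ∫(1/(t + 2)) dt.
Step 3. Evaluate the standard form [assuming t > -2]: now log(t + 2) - log(t + 5).
Answer: log(t + 2) - log(t + 5).


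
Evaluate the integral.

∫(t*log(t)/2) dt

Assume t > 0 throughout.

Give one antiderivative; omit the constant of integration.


Answer: t**2*log(t)/4 - t**2/8.


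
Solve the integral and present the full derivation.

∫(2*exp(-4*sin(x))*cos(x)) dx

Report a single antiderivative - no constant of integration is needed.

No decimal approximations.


Step 1. Substitute u = sin(x), turning ∫(2*exp(-4*sin(x))*cos(x)) dx into ∫(2*exp(-4*u)) du: now ∫(2*exp(-4*u)) du.
Step 2. Evaluate the standard form: now -exp(-4*u)/2.
Step 3. Substitute back u = sin(x): now -exp(-4*sin(x))/2.
Answer: -exp(-4*sin(x))/2.


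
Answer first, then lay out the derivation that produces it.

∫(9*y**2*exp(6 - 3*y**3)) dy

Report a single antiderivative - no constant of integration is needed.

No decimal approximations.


The answer is -exp(6 - 3*y**3).
Step 1. Substitute u = y**3 - 2, turning ∫(9*y**2*exp(6 - 3*y**3)) dy into ∫(3*exp(-3*u)) du: now ∫(3*exp(-3*u)) du.
Step 2. Evaluate the standard form: now -exp(-3*u).
Step 3. Substitute back u = y**3 - 2: now -exp(6 - 3*y**3).
Answer: -exp(6 - 3*y**3).


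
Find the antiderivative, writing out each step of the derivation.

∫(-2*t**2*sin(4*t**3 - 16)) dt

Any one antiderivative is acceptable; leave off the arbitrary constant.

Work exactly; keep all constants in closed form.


Step 1. Substitute u = t**3 - 4, turning ∫(-2*t**2*sin(4*t**3 - 16)) dt into ∫(-2*sin(4*u)/3) du: now ∫(-2*sin(4*u)/3) du.
Step 2. Evaluate the standard form: now cos(4*u)/6.
Step 3. Substitute back u = t**3 - 4: now cos(4*t**3 - 16)/6.
Answer: cos(4*t**3 - 16)/6.


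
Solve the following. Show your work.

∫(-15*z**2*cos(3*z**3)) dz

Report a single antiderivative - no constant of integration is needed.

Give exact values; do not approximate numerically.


Step 1. Substitute u = z**3, turning ∫(-15*z**2*cos(3*z**3)) dz into ∫(-5*cos(3*u)) du: now ∫(-5*cos(3*u)) du.
Step 2. Evaluate the standard form: now -5*sin(3*u)/3.
Step 3. Substitute back u = z**3: now -5*sin(3*z**3)/3.
Answer: -5*sin(3*z**3)/3.


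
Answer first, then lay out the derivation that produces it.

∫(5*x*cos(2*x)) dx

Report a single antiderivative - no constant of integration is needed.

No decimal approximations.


The answer is 5*x*sin(2*x)/2 + 5*cos(2*x)/4.
Step 1. Integrate ∫(5*x*cos(2*x)) dx by parts with u = x, dv = (5*cos(2*x)) dx, so v = 5*sin(2*x)/2: now 5*x*sin(2*x)/2 + ∫(-5*sin(2*x)/2) dx.
Step 2. Evaluate the standard form: now 5*x*sin(2*x)/2 + 5*cos(2*x)/4.
Answer: 5*x*sin(2*x)/2 + 5*cos(2*x)/4.


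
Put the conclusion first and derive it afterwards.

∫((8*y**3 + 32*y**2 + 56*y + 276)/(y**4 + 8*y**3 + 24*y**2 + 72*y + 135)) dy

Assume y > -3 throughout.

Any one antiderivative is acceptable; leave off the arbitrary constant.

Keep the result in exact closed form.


The answer is 5*log(y + 3) + 3*log(y + 5) - 2*atan(y/3)/3.
Step 1. Decompose ∫((8*y**3 + 32*y**2 + 56*y + 276)/(y**4 + 8*y**3 + 24*y**2 + 72*y + 135)) dy by partial fractions, (8*y**3 + 32*y**2 + 56*y + 276)/(y**4 + 8*y**3 + 24*y**2 + 72*y + 135) = -2/(y**2 + 9) + 3/(y + 5) + 5/(y + 3): now ∫(5/(y + 3)) dy + ∫(3/(y + 5)) dy + ∫(-2/(y**2 + 9)) dy.
Step 2. Evaluate the standard form [assuming y > -5]: now 3*log(y + 5) + ∫(5/(y + 3)) dy + ∫(-2/(y**2 + 9)) dy.
Step 3. Evaluate the standard form [assuming y > -3]: now 5*log(y + 3) + 3*log(y + 5) + ∫(-2/(y**2 + 9)) dy.
Step 4. Evaluate the standard form: now 5*log(y + 3) + 3*log(y + 5) - 2*atan(y/3)/3.
Answer: 5*log(y + 3) + 3*log(y + 5) - 2*atan(y/3)/3.


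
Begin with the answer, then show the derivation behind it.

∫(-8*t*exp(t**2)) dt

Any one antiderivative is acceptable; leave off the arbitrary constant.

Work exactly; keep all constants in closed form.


The answer is -4*exp(t**2).
Step 1. Substitute u = t**2, turning ∫(-8*t*exp(t**2)) dt into ∫(-4*exp(u)) du: now ∫(-4*exp(u)) du.
Step 2. Evaluate the standard form: now -4*exp(u).
Step 3. Substitute back u = t**2: now -4*exp(t**2).
Answer: -4*exp(t**2).


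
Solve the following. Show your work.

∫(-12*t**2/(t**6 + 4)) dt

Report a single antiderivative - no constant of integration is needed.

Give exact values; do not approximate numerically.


Step 1. Substitute u = t**3, turning ∫(-12*t**2/(t**6 + 4)) dt into ∫(-4/(u**2 + 4)) du: now ∫(-4/(u**2 + 4)) du.
Step 2. Evaluate the standard form: now -2*atan(u/2).
Step 3. Substitute back u = t**3: now -2*atan(t**3/2).
Answer: -2*atan(t**3/2).


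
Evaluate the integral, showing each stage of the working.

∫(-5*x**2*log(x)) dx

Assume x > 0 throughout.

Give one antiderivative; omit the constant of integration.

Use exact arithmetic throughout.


Step 1. Integrate ∫(-5*x**2*log(x)) dx by parts with u = log(x), dv = (-5*x**2) dx, so v = -5*x**3/3 [assuming x > 0]: now -5*x**3*log(x)/3 + ∫(5*x**2/3) dx.
Step 2. Evaluate the standard form: now -5*x**3*log(x)/3 + 5*x**3/9.
Answer: -5*x**3*log(x)/3 + 5*x**3/9.


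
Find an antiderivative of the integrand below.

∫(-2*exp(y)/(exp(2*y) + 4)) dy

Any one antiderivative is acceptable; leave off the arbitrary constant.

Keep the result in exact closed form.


Answer: -atan(exp(y)/2).


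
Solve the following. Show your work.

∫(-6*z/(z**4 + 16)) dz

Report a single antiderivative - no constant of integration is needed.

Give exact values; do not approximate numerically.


Step 1. Substitute u = z**2, turning ∫(-6*z/(z**4 + 16)) dz into ∫(-3/(u**2 + 16)) du: now ∫(-3/(u**2 + 16)) du.
Step 2. Evaluate the standard form: now -3*atan(u/4)/4.
Step 3. Substitute back u = z**2: now -3*atan(z**2/4)/4.
Answer: -3*atan(z**2/4)/4.


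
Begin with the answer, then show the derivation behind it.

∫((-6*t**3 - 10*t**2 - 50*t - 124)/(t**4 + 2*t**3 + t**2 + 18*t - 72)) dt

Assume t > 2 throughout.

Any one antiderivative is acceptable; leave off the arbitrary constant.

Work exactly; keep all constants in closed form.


The answer is -4*log(t - 2) - 2*log(t + 4) + 2*atan(t/3)/3.
Step 1. Decompose ∫((-6*t**3 - 10*t**2 - 50*t - 124)/(t**4 + 2*t**3 + t**2 + 18*t - 72)) dt by partial fractions, (-6*t**3 - 10*t**2 - 50*t - 124)/(t**4 + 2*t**3 + t**2 + 18*t - 72) = 2/(t**2 + 9) - 2/(t + 4) - 4/(t - 2): now ∫(-4/(t - 2)) dt + ∫(-2/(t + 4)) dt + ∫(2/(t**2 + 9)) dt.
Step 2. Evaluate the standard form [assuming t > 2]: now -4*log(t - 2) + ∫(-2/(t + 4)) dt + ∫(2/(t**2 + 9)) dt.
Step 3. Evaluate the standard form [assuming t > -4]: now -4*log(t - 2) - 2*log(t + 4) + ∫(2/(t**2 + 9)) dt.
Step 4. Evaluate the standard form: now -4*log(t - 2) - 2*log(t + 4) + 2*atan(t/3)/3.
Answer: -4*log(t - 2) - 2*log(t + 4) + 2*atan(t/3)/3.


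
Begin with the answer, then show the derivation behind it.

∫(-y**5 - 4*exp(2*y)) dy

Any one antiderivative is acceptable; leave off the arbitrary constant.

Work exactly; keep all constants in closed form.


The answer is -y**6/6 - 2*exp(2*y).
Step 1. Rewrite: now ∫(-y**5) dy + ∫(-4*exp(2*y)) dy.
Step 2. Evaluate the standard form: now -y**6/6 + ∫(-4*exp(2*y)) dy.
Step 3. Evaluate the standard form: now -y**6/6 - 2*exp(2*y).
Answer: -y**6/6 - 2*exp(2*y).


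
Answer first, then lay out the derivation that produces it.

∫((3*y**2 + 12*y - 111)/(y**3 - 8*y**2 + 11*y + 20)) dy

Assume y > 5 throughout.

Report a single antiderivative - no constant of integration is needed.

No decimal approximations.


The answer is 4*log(y - 5) + 3*log(y - 4) - 4*log(y + 1).
Step 1. Decompose ∫((3*y**2 + 12*y - 111)/(y**3 - 8*y**2 + 11*y + 20)) dy by partial fractions, (3*y**2 + 12*y - 111)/(y**3 - 8*y**2 + 11*y + 20) = -4/(y + 1) + 3/(y - 4) + 4/(y - 5): now ∫(4/(y - 5)) dy + ∫(3/(y - 4)) dy + ∫(-4/(y + 1)) dy.
Step 2. Evaluate the standard form [assuming y > 5]: now 4*log(y - 5) + ∫(3/(y - 4)) dy + ∫(-4/(y + 1)) dy.
Step 3. Evaluate the standard form [assuming y > 4]: now 4*log(y - 5) + 3*log(y - 4) + ∫(-4/(y + 1)) dy.
Step 4. Evaluate the standard form [assuming y > -1]: now 4*log(y - 5) + 3*log(y - 4) - 4*log(y + 1).
Answer: 4*log(y - 5) + 3*log(y - 4) - 4*log(y + 1).


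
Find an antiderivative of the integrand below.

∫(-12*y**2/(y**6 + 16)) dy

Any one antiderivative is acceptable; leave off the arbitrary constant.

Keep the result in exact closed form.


Answer: -atan(y**3/4).


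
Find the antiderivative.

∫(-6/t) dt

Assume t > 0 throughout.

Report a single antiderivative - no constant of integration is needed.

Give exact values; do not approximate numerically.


Answer: -6*log(t).


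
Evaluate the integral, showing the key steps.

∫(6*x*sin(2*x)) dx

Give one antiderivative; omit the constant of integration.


Step 1. Integrate ∫(6*x*sin(2*x)) dx by parts with u = x, dv = (6*sin(2*x)) dx, so v = -3*cos(2*x): now -3*x*cos(2*x) + ∫(3*cos(2*x)) dx.
Step 2. Evaluate the standard form: now -3*x*cos(2*x) + 3*sin(2*x)/2.
Answer: -3*x*cos(2*x) + 3*sin(2*x)/2.


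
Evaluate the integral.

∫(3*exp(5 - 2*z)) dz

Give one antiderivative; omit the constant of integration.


Answer: -3*exp(5 - 2*z)/2.


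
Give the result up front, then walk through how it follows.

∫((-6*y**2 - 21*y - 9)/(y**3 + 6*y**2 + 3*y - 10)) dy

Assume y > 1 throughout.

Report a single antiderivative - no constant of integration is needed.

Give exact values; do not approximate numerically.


The answer is -2*log(y - 1) - log(y + 2) - 3*log(y + 5).
Step 1. Decompose ∫((-6*y**2 - 21*y - 9)/(y**3 + 6*y**2 + 3*y - 10)) dy by partial fractions, (-6*y**2 - 21*y - 9)/(y**3 + 6*y**2 + 3*y - 10) = -3/(y + 5) - 1/(y + 2) - 2/(y - 1): now ∫(-2/(y - 1)) dy + ∫(-1/(y + 2)) dy + ∫(-3/(y + 5)) dy.
Step 2. Evaluate the standard form [assuming y > -5]: now -3*log(y + 5) + ∫(-2/(y - 1)) dy + ∫(-1/(y + 2)) dy.
Step 3. Evaluate the standard form [assuming y > -2]: now -log(y + 2) - 3*log(y + 5) + ∫(-2/(y - 1)) dy.
Step 4. Evaluate the standard form [assuming y > 1]: now -2*log(y - 1) - log(y + 2) - 3*log(y + 5).
Answer: -2*log(y - 1) - log(y + 2) - 3*log(y + 5).


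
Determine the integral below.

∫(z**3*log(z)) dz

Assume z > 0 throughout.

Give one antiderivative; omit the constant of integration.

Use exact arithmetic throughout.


Answer: z**4*log(z)/4 - z**4/16.


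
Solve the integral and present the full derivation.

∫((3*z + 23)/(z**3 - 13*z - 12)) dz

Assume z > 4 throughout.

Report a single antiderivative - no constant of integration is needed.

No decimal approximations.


Step 1. Decompose ∫((3*z + 23)/(z**3 - 13*z - 12)) dz by partial fractions, (3*z + 23)/(z**3 - 13*z - 12) = 1/(z + 3) - 2/(z + 1) + 1/(z - 4): now ∫(1/(z - 4)) dz + ∫(-2/(z + 1)) dz + ∫(1/(z + 3)) dz.
Step 2. Evaluate the standard form [assuming z > -1]: now -2*log(z + 1) + ∫(1/(z - 4)) dz + ∫(1/(z + 3)) dz.
Step 3. Evaluate the standard form [assuming z > -3]: now -2*log(z + 1) + log(z + 3) + ∫(1/(z - 4)) dz.
Step 4. Evaluate the standard form [assuming z > 4]: now log(z - 4) - 2*log(z + 1) + log(z + 3).
Answer: log(z - 4) - 2*log(z + 1) + log(z + 3).


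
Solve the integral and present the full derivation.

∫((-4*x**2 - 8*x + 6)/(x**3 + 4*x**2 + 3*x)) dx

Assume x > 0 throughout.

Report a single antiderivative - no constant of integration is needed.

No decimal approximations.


Step 1. Decompose ∫((-4*x**2 - 8*x + 6)/(x**3 + 4*x**2 + 3*x)) dx by partial fractions, (-4*x**2 - 8*x + 6)/(x**3 + 4*x**2 + 3*x) = -1/(x + 3) - 5/(x + 1) + 2/x: now ∫(2/x) dx + ∫(-5/(x + 1)) dx + ∫(-1/(x + 3)) dx.
Step 2. Evaluate the standard form [assuming x > -1]: now -5*log(x + 1) + ∫(2/x) dx + ∫(-1/(x + 3)) dx.
Step 3. Evaluate the standard form [assuming x > 0]: now 2*log(x) - 5*log(x + 1) + ∫(-1/(x + 3)) dx.
Step 4. Evaluate the standard form [assuming x > -3]: now 2*log(x) - 5*log(x + 1) - log(x + 3).
Answer: 2*log(x) - 5*log(x + 1) - log(x + 3).


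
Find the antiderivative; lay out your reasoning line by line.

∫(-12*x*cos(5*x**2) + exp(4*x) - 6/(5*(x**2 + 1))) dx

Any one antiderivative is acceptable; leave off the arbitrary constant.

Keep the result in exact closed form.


Step 1. Rewrite: now ∫(-12*x*cos(5*x**2)) dx + ∫(-6/(5*(x**2 + 1))) dx + ∫(exp(4*x)) dx.
Step 2. Evaluate the standard form: now -6*atan(x)/5 + ∫(-12*x*cos(5*x**2)) dx + ∫(exp(4*x)) dx.
Step 3. Evaluate the standard form: now exp(4*x)/4 - 6*atan(x)/5 + ∫(-12*x*cos(5*x**2)) dx.
Step 4. Substitute u = x**2, turning ∫(-12*x*cos(5*x**2)) dx into ∫(-6*cos(5*u)) du: now exp(4*x)/4 - 6*atan(x)/5 + ∫(-6*cos(5*u)) du.
Step 5. Evaluate the standard form: now exp(4*x)/4 - 6*sin(5*u)/5 - 6*atan(x)/5.
Step 6. Substitute back u = x**2: now exp(4*x)/4 - 6*sin(5*x**2)/5 - 6*atan(x)/5.
Answer: exp(4*x)/4 - 6*sin(5*x**2)/5 - 6*atan(x)/5.


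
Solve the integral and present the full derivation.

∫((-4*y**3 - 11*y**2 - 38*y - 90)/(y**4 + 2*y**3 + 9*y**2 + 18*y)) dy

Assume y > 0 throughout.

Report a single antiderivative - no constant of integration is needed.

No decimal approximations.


Step 1. Decompose ∫((-4*y**3 - 11*y**2 - 38*y - 90)/(y**4 + 2*y**3 + 9*y**2 + 18*y)) dy by partial fractions, (-4*y**3 - 11*y**2 - 38*y - 90)/(y**4 + 2*y**3 + 9*y**2 + 18*y) = -1/(y**2 + 9) + 1/(y + 2) - 5/y: now ∫(-5/y) dy + ∫(1/(y + 2)) dy + ∫(-1/(y**2 + 9)) dy.
Step 2. Evaluate the standard form [assuming y > -2]: now log(y + 2) + ∫(-5/y) dy + ∫(-1/(y**2 + 9)) dy.
Step 3. Evaluate the standard form [assuming y > 0]: now -5*log(y) + log(y + 2) + ∫(-1/(y**2 + 9)) dy.
Step 4. Evaluate the standard form: now -5*log(y) + log(y + 2) - atan(y/3)/3.
Answer: -5*log(y) + log(y + 2) - atan(y/3)/3.


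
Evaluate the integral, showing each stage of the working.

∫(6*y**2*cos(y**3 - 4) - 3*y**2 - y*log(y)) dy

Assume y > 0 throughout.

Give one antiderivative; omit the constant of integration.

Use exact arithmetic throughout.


Step 1. Rewrite: now ∫(-3*y**2) dy + ∫(-y*log(y)) dy + ∫(6*y**2*cos(y**3 - 4)) dy.
Step 2. Integrate ∫(-y*log(y)) dy by parts with u = log(y), dv = (-y) dy, so v = -y**2/2 [assuming y > 0]: now -y**2*log(y)/2 + ∫(y/2) dy + ∫(-3*y**2) dy + ∫(6*y**2*cos(y**3 - 4)) dy.
Step 3. Evaluate the standard form: now -y**2*log(y)/2 + y**2/4 + ∫(-3*y**2) dy + ∫(6*y**2*cos(y**3 - 4)) dy.
Step 4. Substitute u = y**3 - 4, turning ∫(6*y**2*cos(y**3 - 4)) dy into ∫(2*cos(u)) du: now -y**2*log(y)/2 + y**2/4 + ∫(-3*y**2) dy + ∫(2*cos(u)) du.
Step 5. Evaluate the standard form: now -y**2*log(y)/2 + y**2/4 + 2*sin(u) + ∫(-3*y**2) dy.
Step 6. Substitute back u = y**3 - 4: now -y**2*log(y)/2 + y**2/4 + 2*sin(y**3 - 4) + ∫(-3*y**2) dy.
Step 7. Evaluate the standard form: now -y**3 - y**2*log(y)/2 + y**2/4 + 2*sin(y**3 - 4).
Answer: -y**3 - y**2*log(y)/2 + y**2/4 + 2*sin(y**3 - 4).


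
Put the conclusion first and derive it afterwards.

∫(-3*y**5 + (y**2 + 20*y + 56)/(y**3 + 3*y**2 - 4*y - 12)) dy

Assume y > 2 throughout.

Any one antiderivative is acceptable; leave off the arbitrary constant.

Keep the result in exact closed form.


The answer is -y**6/2 + 5*log(y - 2) - 5*log(y + 2) + log(y + 3).
Step 1. Rewrite: now ∫(-3*y**5) dy + ∫((y**2 + 20*y + 56)/(y**3 + 3*y**2 - 4*y - 12)) dy.
Step 2. Decompose ∫((y**2 + 20*y + 56)/(y**3 + 3*y**2 - 4*y - 12)) dy by partial fractions, (y**2 + 20*y + 56)/(y**3 + 3*y**2 - 4*y - 12) = 1/(y + 3) - 5/(y + 2) + 5/(y - 2): now ∫(-3*y**5) dy + ∫(5/(y - 2)) dy + ∫(-5/(y + 2)) dy + ∫(1/(y + 3)) dy.
Step 3. Evaluate the standard form [assuming y > 2]: now 5*log(y - 2) + ∫(-3*y**5) dy + ∫(-5/(y + 2)) dy + ∫(1/(y + 3)) dy.
Step 4. Evaluate the standard form [assuming y > -2]: now 5*log(y - 2) - 5*log(y + 2) + ∫(-3*y**5) dy + ∫(1/(y + 3)) dy.
Step 5. Evaluate the standard form [assuming y > -3]: now 5*log(y - 2) - 5*log(y + 2) + log(y + 3) + ∫(-3*y**5) dy.
Step 6. Evaluate the standard form: now -y**6/2 + 5*log(y - 2) - 5*log(y + 2) + log(y + 3).
Answer: -y**6/2 + 5*log(y - 2) - 5*log(y + 2) + log(y + 3).


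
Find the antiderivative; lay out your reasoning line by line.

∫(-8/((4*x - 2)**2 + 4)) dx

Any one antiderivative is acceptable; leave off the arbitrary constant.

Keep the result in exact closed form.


Step 1. Substitute u = 4*x - 2, turning ∫(-8/((4*x - 2)**2 + 4)) dx into ∫(-2/(u**2 + 4)) du: now ∫(-2/(u**2 + 4)) du.
Step 2. Evaluate the standard form: now -atan(u/2).
Step 3. Substitute back u = 4*x - 2: now -atan(2*x - 1).
Answer: -atan(2*x - 1).


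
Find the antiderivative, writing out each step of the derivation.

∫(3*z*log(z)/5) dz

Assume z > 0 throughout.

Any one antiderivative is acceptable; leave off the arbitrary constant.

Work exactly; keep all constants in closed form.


Step 1. Integrate ∫(3*z*log(z)/5) dz by parts with u = log(z), dv = (3*z/5) dz, so v = 3*z**2/10 [assuming z > 0]: now 3*z**2*log(z)/10 + ∫(-3*z/10) dz.
Step 2. Evaluate the standard form: now 3*z**2*log(z)/10 - 3*z**2/20.
Answer: 3*z**2*log(z)/10 - 3*z**2/20.


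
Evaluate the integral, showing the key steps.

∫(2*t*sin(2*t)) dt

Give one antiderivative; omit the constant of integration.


Step 1. Integrate ∫(2*t*sin(2*t)) dt by parts with u = t, dv = (2*sin(2*t)) dt, so v = -cos(2*t): now -t*cos(2*t) + ∫(cos(2*t)) dt.
Step 2. Evaluate the standard form: now -t*cos(2*t) + sin(2*t)/2.
Answer: -t*cos(2*t) + sin(2*t)/2.


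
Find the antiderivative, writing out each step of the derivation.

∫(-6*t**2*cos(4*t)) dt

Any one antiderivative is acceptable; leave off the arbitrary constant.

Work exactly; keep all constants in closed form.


Step 1. Integrate ∫(-6*t**2*cos(4*t)) dt by parts with u = t**2, dv = (-6*cos(4*t)) dt, so v = -3*sin(4*t)/2: now -3*t**2*sin(4*t)/2 + ∫(3*t*sin(4*t)) dt.
Step 2. Integrate ∫(3*t*sin(4*t)) dt by parts with u = t, dv = (3*sin(4*t)) dt, so v = -3*cos(4*t)/4: now -3*t**2*sin(4*t)/2 - 3*t*cos(4*t)/4 + ∫(3*cos(4*t)/4) dt.
Step 3. Evaluate the standard form: now -3*t**2*sin(4*t)/2 - 3*t*cos(4*t)/4 + 3*sin(4*t)/16.
Answer: -3*t**2*sin(4*t)/2 - 3*t*cos(4*t)/4 + 3*sin(4*t)/16.


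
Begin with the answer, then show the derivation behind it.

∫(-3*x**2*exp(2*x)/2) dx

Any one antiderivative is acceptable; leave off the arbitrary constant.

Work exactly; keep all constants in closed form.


The answer is -3*x**2*exp(2*x)/4 + 3*x*exp(2*x)/4 - 3*exp(2*x)/8.
Step 1. Integrate ∫(-3*x**2*exp(2*x)/2) dx by parts with u = x**2, dv = (-3*exp(2*x)/2) dx, so v = -3*exp(2*x)/4: now -3*x**2*exp(2*x)/4 + ∫(3*x*exp(2*x)/2) dx.
Step 2. Integrate ∫(3*x*exp(2*x)/2) dx by parts with u = x, dv = (3*exp(2*x)/2) dx, so v = 3*exp(2*x)/4: now -3*x**2*exp(2*x)/4 + 3*x*exp(2*x)/4 + ∫(-3*exp(2*x)/4) dx.
Step 3. Evaluate the standard form: now -3*x**2*exp(2*x)/4 + 3*x*exp(2*x)/4 - 3*exp(2*x)/8.
Answer: -3*x**2*exp(2*x)/4 + 3*x*exp(2*x)/4 - 3*exp(2*x)/8.


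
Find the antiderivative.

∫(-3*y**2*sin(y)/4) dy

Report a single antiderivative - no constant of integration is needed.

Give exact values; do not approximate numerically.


Answer: 3*y**2*cos(y)/4 - 3*y*sin(y)/2 - 3*cos(y)/2.


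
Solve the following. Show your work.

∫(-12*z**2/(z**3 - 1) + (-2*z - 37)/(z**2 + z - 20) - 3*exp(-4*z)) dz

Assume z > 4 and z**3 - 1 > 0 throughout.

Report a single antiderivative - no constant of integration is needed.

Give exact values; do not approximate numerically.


Step 1. Rewrite: now ∫(-12*z**2/(z**3 - 1)) dz + ∫((-2*z - 37)/(z**2 + z - 20)) dz + ∫(-3*exp(-4*z)) dz.
Step 2. Substitute u = z**3 - 1, turning ∫(-12*z**2/(z**3 - 1)) dz into ∫(-4/u) du: now ∫(-4/u) du + ∫((-2*z - 37)/(z**2 + z - 20)) dz + ∫(-3*exp(-4*z)) dz.
Step 3. Evaluate the standard form [assuming u > 0]: now -4*log(u) + ∫((-2*z - 37)/(z**2 + z - 20)) dz + ∫(-3*exp(-4*z)) dz.
Step 4. Substitute back u = z**3 - 1: now -4*log(z**3 - 1) + ∫((-2*z - 37)/(z**2 + z - 20)) dz + ∫(-3*exp(-4*z)) dz.
Step 5. Evaluate the standard form: now -4*log(z**3 - 1) + ∫((-2*z - 37)/(z**2 + z - 20)) dz + 3*exp(-4*z)/4.
Step 6. Decompose ∫((-2*z - 37)/(z**2 + z - 20)) dz by partial fractions, (-2*z - 37)/(z**2 + z - 20) = 3/(z + 5) - 5/(z - 4): now -4*log(z**3 - 1) + ∫(-5/(z - 4)) dz + ∫(3/(z + 5)) dz + 3*exp(-4*z)/4.
Step 7. Evaluate the standard form [assuming z > -5]: now 3*log(z + 5) - 4*log(z**3 - 1) + ∫(-5/(z - 4)) dz + 3*exp(-4*z)/4.
Step 8. Evaluate the standard form [assuming z > 4]: now -5*log(z - 4) + 3*log(z + 5) - 4*log(z**3 - 1) + 3*exp(-4*z)/4.
Answer: -5*log(z - 4) + 3*log(z + 5) - 4*log(z**3 - 1) + 3*exp(-4*z)/4.


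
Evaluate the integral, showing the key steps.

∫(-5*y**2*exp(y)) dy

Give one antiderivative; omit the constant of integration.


Step 1. Integrate ∫(-5*y**2*exp(y)) dy by parts with u = y**2, dv = (-5*exp(y)) dy, so v = -5*exp(y): now -5*y**2*exp(y) + ∫(10*y*exp(y)) dy.
Step 2. Integrate ∫(10*y*exp(y)) dy by parts with u = y, dv = (10*exp(y)) dy, so v = 10*exp(y): now -5*y**2*exp(y) + 10*y*exp(y) + ∫(-10*exp(y)) dy.
Step 3. Evaluate the standard form: now -5*y**2*exp(y) + 10*y*exp(y) - 10*exp(y).
Answer: -5*y**2*exp(y) + 10*y*exp(y) - 10*exp(y).


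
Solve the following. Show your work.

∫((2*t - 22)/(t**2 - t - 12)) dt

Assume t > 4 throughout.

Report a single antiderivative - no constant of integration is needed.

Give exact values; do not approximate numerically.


Step 1. Decompose ∫((2*t - 22)/(t**2 - t - 12)) dt by partial fractions, (2*t - 22)/(t**2 - t - 12) = 4/(t + 3) - 2/(t - 4): now ∫(-2/(t - 4)) dt + ∫(4/(t + 3)) dt.
Step 2. Evaluate the standard form [assuming t > -3]: now 4*log(t + 3) + ∫(-2/(t - 4)) dt.
Step 3. Evaluate the standard form [assuming t > 4]: now -2*log(t - 4) + 4*log(t + 3).
Answer: -2*log(t - 4) + 4*log(t + 3).


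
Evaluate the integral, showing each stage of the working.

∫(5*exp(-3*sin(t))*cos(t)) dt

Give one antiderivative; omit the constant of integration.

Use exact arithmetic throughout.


Step 1. Substitute u = sin(t), turning ∫(5*exp(-3*sin(t))*cos(t)) dt into ∫(5*exp(-3*u)) du: now ∫(5*exp(-3*u)) du.
Step 2. Evaluate the standard form: now -5*exp(-3*u)/3.
Step 3. Substitute back u = sin(t): now -5*exp(-3*sin(t))/3.
Answer: -5*exp(-3*sin(t))/3.


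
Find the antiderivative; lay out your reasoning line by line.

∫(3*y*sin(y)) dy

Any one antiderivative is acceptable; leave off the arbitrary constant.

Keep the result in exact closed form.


Step 1. Integrate ∫(3*y*sin(y)) dy by parts with u = y, dv = (3*sin(y)) dy, so v = -3*cos(y): now -3*y*cos(y) + ∫(3*cos(y)) dy.
Step 2. Evaluate the standard form: now -3*y*cos(y) + 3*sin(y).
Answer: -3*y*cos(y) + 3*sin(y).


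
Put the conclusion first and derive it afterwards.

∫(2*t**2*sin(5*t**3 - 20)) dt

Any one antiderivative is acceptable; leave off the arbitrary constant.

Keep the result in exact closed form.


The answer is -2*cos(5*t**3 - 20)/15.
Step 1. Substitute u = t**3 - 4, turning ∫(2*t**2*sin(5*t**3 - 20)) dt into ∫(2*sin(5*u)/3) du: now ∫(2*sin(5*u)/3) du.
Step 2. Evaluate the standard form: now -2*cos(5*u)/15.
Step 3. Substitute back u = t**3 - 4: now -2*cos(5*t**3 - 20)/15.
Answer: -2*cos(5*t**3 - 20)/15.


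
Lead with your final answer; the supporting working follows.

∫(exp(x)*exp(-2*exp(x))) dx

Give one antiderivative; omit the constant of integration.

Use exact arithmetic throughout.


The answer is -exp(-2*exp(x))/2.
Step 1. Substitute u = exp(x), turning ∫(exp(x)*exp(-2*exp(x))) dx into ∫(exp(-2*u)) du: now ∫(exp(-2*u)) du.
Step 2. Evaluate the standard form: now -exp(-2*u)/2.
Step 3. Substitute back u = exp(x): now -exp(-2*exp(x))/2.
Answer: -exp(-2*exp(x))/2.


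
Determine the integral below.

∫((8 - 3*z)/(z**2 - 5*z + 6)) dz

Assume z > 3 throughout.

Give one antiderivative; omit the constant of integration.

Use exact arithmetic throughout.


Answer: -log(z - 3) - 2*log(z - 2).


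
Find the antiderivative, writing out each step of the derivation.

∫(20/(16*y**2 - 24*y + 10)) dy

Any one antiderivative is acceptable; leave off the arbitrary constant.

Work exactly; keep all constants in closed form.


Step 1. Substitute u = 4*y - 3, turning ∫(20/(16*y**2 - 24*y + 10)) dy into ∫(5/(u**2 + 1)) du: now ∫(5/(u**2 + 1)) du.
Step 2. Evaluate the standard form: now 5*atan(u).
Step 3. Substitute back u = 4*y - 3: now 5*atan(4*y - 3).
Answer: 5*atan(4*y - 3).


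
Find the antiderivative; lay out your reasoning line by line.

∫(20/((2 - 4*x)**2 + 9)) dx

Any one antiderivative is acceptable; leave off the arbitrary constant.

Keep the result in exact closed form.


Step 1. Substitute u = 2 - 4*x, turning ∫(20/((2 - 4*x)**2 + 9)) dx into ∫(-5/(u**2 + 9)) du: now ∫(-5/(u**2 + 9)) du.
Step 2. Evaluate the standard form: now -5*atan(u/3)/3.
Step 3. Substitute back u = 2 - 4*x: now 5*atan(4*x/3 - 2/3)/3.
Answer: 5*atan(4*x/3 - 2/3)/3.


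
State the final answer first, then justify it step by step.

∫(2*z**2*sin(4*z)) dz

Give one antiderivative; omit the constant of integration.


The answer is -z**2*cos(4*z)/2 + z*sin(4*z)/4 + cos(4*z)/16.
Step 1. Integrate ∫(2*z**2*sin(4*z)) dz by parts with u = z**2, dv = (2*sin(4*z)) dz, so v = -cos(4*z)/2: now -z**2*cos(4*z)/2 + ∫(z*cos(4*z)) dz.
Step 2. Integrate ∫(z*cos(4*z)) dz by parts with u = z, dv = (cos(4*z)) dz, so v = sin(4*z)/4: now -z**2*cos(4*z)/2 + z*sin(4*z)/4 + ∫(-sin(4*z)/4) dz.
Step 3. Evaluate the standard form: now -z**2*cos(4*z)/2 + z*sin(4*z)/4 + cos(4*z)/16.
Answer: -z**2*cos(4*z)/2 + z*sin(4*z)/4 + cos(4*z)/16.


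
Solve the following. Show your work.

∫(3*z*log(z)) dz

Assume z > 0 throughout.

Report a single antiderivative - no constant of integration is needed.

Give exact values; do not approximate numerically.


Step 1. Integrate ∫(3*z*log(z)) dz by parts with u = log(z), dv = (3*z) dz, so v = 3*z**2/2 [assuming z > 0]: now 3*z**2*log(z)/2 + ∫(-3*z/2) dz.
Step 2. Evaluate the standard form: now 3*z**2*log(z)/2 - 3*z**2/4.
Answer: 3*z**2*log(z)/2 - 3*z**2/4.


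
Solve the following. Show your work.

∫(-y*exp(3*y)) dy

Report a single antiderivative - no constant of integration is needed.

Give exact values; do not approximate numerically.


Step 1. Integrate ∫(-y*exp(3*y)) dy by parts with u = y, dv = (-exp(3*y)) dy, so v = -exp(3*y)/3: now -y*exp(3*y)/3 + ∫(exp(3*y)/3) dy.
Step 2. Evaluate the standard form: now -y*exp(3*y)/3 + exp(3*y)/9.
Answer: -y*exp(3*y)/3 + exp(3*y)/9.


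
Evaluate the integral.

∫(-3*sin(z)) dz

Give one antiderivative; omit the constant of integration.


Answer: 3*cos(z).


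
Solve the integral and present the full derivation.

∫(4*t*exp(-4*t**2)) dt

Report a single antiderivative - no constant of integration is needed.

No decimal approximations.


Step 1. Substitute u = t**2, turning ∫(4*t*exp(-4*t**2)) dt into ∫(2*exp(-4*u)) du: now ∫(2*exp(-4*u)) du.
Step 2. Evaluate the standard form: now -exp(-4*u)/2.
Step 3. Substitute back u = t**2: now -exp(-4*t**2)/2.
Answer: -exp(-4*t**2)/2.


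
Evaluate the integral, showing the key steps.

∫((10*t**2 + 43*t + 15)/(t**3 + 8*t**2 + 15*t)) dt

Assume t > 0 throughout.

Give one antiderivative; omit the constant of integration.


Step 1. Decompose ∫((10*t**2 + 43*t + 15)/(t**3 + 8*t**2 + 15*t)) dt by partial fractions, (10*t**2 + 43*t + 15)/(t**3 + 8*t**2 + 15*t) = 5/(t + 5) + 4/(t + 3) + 1/t: now ∫(1/t) dt + ∫(4/(t + 3)) dt + ∫(5/(t + 5)) dt.
Step 2. Evaluate the standard form [assuming t > -3]: now 4*log(t + 3) + ∫(1/t) dt + ∫(5/(t + 5)) dt.
Step 3. Evaluate the standard form [assuming t > -5]: now 4*log(t + 3) + 5*log(t + 5) + ∫(1/t) dt.
Step 4. Evaluate the standard form [assuming t > 0]: now log(t) + 4*log(t + 3) + 5*log(t + 5).
Answer: log(t) + 4*log(t + 3) + 5*log(t + 5).


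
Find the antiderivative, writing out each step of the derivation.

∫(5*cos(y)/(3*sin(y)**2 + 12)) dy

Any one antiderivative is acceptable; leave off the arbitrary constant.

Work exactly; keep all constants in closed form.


Step 1. Substitute u = sin(y), turning ∫(5*cos(y)/(3*sin(y)**2 + 12)) dy into ∫(5/(3*(u**2 + 4))) du: now ∫(5/(3*(u**2 + 4))) du.
Step 2. Evaluate the standard form: now 5*atan(u/2)/6.
Step 3. Substitute back u = sin(y): now 5*atan(sin(y)/2)/6.
Answer: 5*atan(sin(y)/2)/6.


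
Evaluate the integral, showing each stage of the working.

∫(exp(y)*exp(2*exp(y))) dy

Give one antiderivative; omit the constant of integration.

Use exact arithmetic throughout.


Step 1. Substitute u = exp(y), turning ∫(exp(y)*exp(2*exp(y))) dy into ∫(exp(2*u)) du: now ∫(exp(2*u)) du.
Step 2. Evaluate the standard form: now exp(2*u)/2.
Step 3. Substitute back u = exp(y): now exp(2*exp(y))/2.
Answer: exp(2*exp(y))/2.


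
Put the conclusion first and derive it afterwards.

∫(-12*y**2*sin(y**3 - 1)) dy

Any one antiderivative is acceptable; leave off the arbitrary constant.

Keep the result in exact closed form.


The answer is 4*cos(y**3 - 1).
Step 1. Substitute u = y**3 - 1, turning ∫(-12*y**2*sin(y**3 - 1)) dy into ∫(-4*sin(u)) du: now ∫(-4*sin(u)) du.
Step 2. Evaluate the standard form: now 4*cos(u).
Step 3. Substitute back u = y**3 - 1: now 4*cos(y**3 - 1).
Answer: 4*cos(y**3 - 1).


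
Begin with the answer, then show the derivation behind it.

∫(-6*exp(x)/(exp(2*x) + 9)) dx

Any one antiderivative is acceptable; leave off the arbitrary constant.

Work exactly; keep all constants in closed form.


The answer is -2*atan(exp(x)/3).
Step 1. Substitute u = exp(x), turning ∫(-6*exp(x)/(exp(2*x) + 9)) dx into ∫(-6/(u**2 + 9)) du: now ∫(-6/(u**2 + 9)) du.
Step 2. Evaluate the standard form: now -2*atan(u/3).
Step 3. Substitute back u = exp(x): now -2*atan(exp(x)/3).
Answer: -2*atan(exp(x)/3).


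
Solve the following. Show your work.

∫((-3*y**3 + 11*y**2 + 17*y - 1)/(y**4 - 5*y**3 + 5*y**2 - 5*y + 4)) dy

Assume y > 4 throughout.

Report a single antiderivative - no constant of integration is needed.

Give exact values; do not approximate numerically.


Step 1. Decompose ∫((-3*y**3 + 11*y**2 + 17*y - 1)/(y**4 - 5*y**3 + 5*y**2 - 5*y + 4)) dy by partial fractions, (-3*y**3 + 11*y**2 + 17*y - 1)/(y**4 - 5*y**3 + 5*y**2 - 5*y + 4) = -4/(y**2 + 1) - 4/(y - 1) + 1/(y - 4): now ∫(1/(y - 4)) dy + ∫(-4/(y - 1)) dy + ∫(-4/(y**2 + 1)) dy.
Step 2. Evaluate the standard form [assuming y > 1]: now -4*log(y - 1) + ∫(1/(y - 4)) dy + ∫(-4/(y**2 + 1)) dy.
Step 3. Evaluate the standard form [assuming y > 4]: now log(y - 4) - 4*log(y - 1) + ∫(-4/(y**2 + 1)) dy.
Step 4. Evaluate the standard form: now log(y - 4) - 4*log(y - 1) - 4*atan(y).
Answer: log(y - 4) - 4*log(y - 1) - 4*atan(y).


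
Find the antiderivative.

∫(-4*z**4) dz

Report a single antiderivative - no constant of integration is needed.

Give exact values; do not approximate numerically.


Answer: -4*z**5/5.


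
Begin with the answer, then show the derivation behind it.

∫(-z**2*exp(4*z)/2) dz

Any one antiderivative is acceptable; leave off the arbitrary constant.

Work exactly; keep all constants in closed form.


The answer is -z**2*exp(4*z)/8 + z*exp(4*z)/16 - exp(4*z)/64.
Step 1. Integrate ∫(-z**2*exp(4*z)/2) dz by parts with u = z**2, dv = (-exp(4*z)/2) dz, so v = -exp(4*z)/8: now -z**2*exp(4*z)/8 + ∫(z*exp(4*z)/4) dz.
Step 2. Integrate ∫(z*exp(4*z)/4) dz by parts with u = z, dv = (exp(4*z)/4) dz, so v = exp(4*z)/16: now -z**2*exp(4*z)/8 + z*exp(4*z)/16 + ∫(-exp(4*z)/16) dz.
Step 3. Evaluate the standard form: now -z**2*exp(4*z)/8 + z*exp(4*z)/16 - exp(4*z)/64.
Answer: -z**2*exp(4*z)/8 + z*exp(4*z)/16 - exp(4*z)/64.


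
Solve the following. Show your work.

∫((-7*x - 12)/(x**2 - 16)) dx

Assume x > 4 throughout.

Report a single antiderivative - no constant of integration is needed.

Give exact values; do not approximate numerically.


Step 1. Decompose ∫((-7*x - 12)/(x**2 - 16)) dx by partial fractions, (-7*x - 12)/(x**2 - 16) = -2/(x + 4) - 5/(x - 4): now ∫(-5/(x - 4)) dx + ∫(-2/(x + 4)) dx.
Step 2. Evaluate the standard form [assuming x > 4]: now -5*log(x - 4) + ∫(-2/(x + 4)) dx.
Step 3. Evaluate the standard form [assuming x > -4]: now -5*log(x - 4) - 2*log(x + 4).
Answer: -5*log(x - 4) - 2*log(x + 4).


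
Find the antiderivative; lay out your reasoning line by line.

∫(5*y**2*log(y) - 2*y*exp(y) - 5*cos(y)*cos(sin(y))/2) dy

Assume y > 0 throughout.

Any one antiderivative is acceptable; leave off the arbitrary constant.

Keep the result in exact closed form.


Step 1. Rewrite: now ∫(-2*y*exp(y)) dy + ∫(5*y**2*log(y)) dy + ∫(-5*cos(y)*cos(sin(y))/2) dy.
Step 2. Integrate ∫(-2*y*exp(y)) dy by parts with u = y, dv = (-2*exp(y)) dy, so v = -2*exp(y): now -2*y*exp(y) + ∫(5*y**2*log(y)) dy + ∫(-5*cos(y)*cos(sin(y))/2) dy + ∫(2*exp(y)) dy.
Step 3. Evaluate the standard form: now -2*y*exp(y) + 2*exp(y) + ∫(5*y**2*log(y)) dy + ∫(-5*cos(y)*cos(sin(y))/2) dy.
Step 4. Integrate ∫(5*y**2*log(y)) dy by parts with u = log(y), dv = (5*y**2) dy, so v = 5*y**3/3 [assuming y > 0]: now 5*y**3*log(y)/3 - 2*y*exp(y) + 2*exp(y) + ∫(-5*y**2/3) dy + ∫(-5*cos(y)*cos(sin(y))/2) dy.
Step 5. Evaluate the standard form: now 5*y**3*log(y)/3 - 5*y**3/9 - 2*y*exp(y) + 2*exp(y) + ∫(-5*cos(y)*cos(sin(y))/2) dy.
Step 6. Substitute u = sin(y), turning ∫(-5*cos(y)*cos(sin(y))/2) dy into ∫(-5*cos(u)/2) du: now 5*y**3*log(y)/3 - 5*y**3/9 - 2*y*exp(y) + 2*exp(y) + ∫(-5*cos(u)/2) du.
Step 7. Evaluate the standard form: now 5*y**3*log(y)/3 - 5*y**3/9 - 2*y*exp(y) + 2*exp(y) - 5*sin(u)/2.
Step 8. Substitute back u = sin(y): now 5*y**3*log(y)/3 - 5*y**3/9 - 2*y*exp(y) + 2*exp(y) - 5*sin(sin(y))/2.
Answer: 5*y**3*log(y)/3 - 5*y**3/9 - 2*y*exp(y) + 2*exp(y) - 5*sin(sin(y))/2.


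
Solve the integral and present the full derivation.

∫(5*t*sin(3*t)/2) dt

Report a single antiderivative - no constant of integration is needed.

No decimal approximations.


Step 1. Integrate ∫(5*t*sin(3*t)/2) dt by parts with u = t, dv = (5*sin(3*t)/2) dt, so v = -5*cos(3*t)/6: now -5*t*cos(3*t)/6 + ∫(5*cos(3*t)/6) dt.
Step 2. Evaluate the standard form: now -5*t*cos(3*t)/6 + 5*sin(3*t)/18.
Answer: -5*t*cos(3*t)/6 + 5*sin(3*t)/18.


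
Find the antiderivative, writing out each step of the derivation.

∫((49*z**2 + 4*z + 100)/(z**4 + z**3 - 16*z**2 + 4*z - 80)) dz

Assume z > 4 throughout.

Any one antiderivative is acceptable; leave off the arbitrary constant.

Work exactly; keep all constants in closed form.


Step 1. Decompose ∫((49*z**2 + 4*z + 100)/(z**4 + z**3 - 16*z**2 + 4*z - 80)) dz by partial fractions, (49*z**2 + 4*z + 100)/(z**4 + z**3 - 16*z**2 + 4*z - 80) = 4/(z**2 + 4) - 5/(z + 5) + 5/(z - 4): now ∫(5/(z - 4)) dz + ∫(-5/(z + 5)) dz + ∫(4/(z**2 + 4)) dz.
Step 2. Evaluate the standard form [assuming z > 4]: now 5*log(z - 4) + ∫(-5/(z + 5)) dz + ∫(4/(z**2 + 4)) dz.
Step 3. Evaluate the standard form [assuming z > -5]: now 5*log(z - 4) - 5*log(z + 5) + ∫(4/(z**2 + 4)) dz.
Step 4. Evaluate the standard form: now 5*log(z - 4) - 5*log(z + 5) + 2*atan(z/2).
Answer: 5*log(z - 4) - 5*log(z + 5) + 2*atan(z/2).


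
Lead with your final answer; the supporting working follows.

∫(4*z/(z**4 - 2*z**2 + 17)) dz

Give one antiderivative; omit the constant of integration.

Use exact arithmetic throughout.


The answer is atan(z**2/4 - 1/4)/2.
Step 1. Substitute u = z**2 - 1, turning ∫(4*z/(z**4 - 2*z**2 + 17)) dz into ∫(2/(u**2 + 16)) du: now ∫(2/(u**2 + 16)) du.
Step 2. Evaluate the standard form: now atan(u/4)/2.
Step 3. Substitute back u = z**2 - 1: now atan(z**2/4 - 1/4)/2.
Answer: atan(z**2/4 - 1/4)/2.


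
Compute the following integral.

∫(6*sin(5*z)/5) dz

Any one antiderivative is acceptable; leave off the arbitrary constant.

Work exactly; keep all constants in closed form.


Answer: -6*cos(5*z)/25.


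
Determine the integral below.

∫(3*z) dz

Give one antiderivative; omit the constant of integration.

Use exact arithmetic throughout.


Answer: 3*z**2/2.


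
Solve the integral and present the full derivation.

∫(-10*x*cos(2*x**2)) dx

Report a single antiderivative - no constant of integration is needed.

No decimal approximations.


Step 1. Substitute u = x**2, turning ∫(-10*x*cos(2*x**2)) dx into ∫(-5*cos(2*u)) du: now ∫(-5*cos(2*u)) du.
Step 2. Evaluate the standard form: now -5*sin(2*u)/2.
Step 3. Substitute back u = x**2: now -5*sin(2*x**2)/2.
Answer: -5*sin(2*x**2)/2.


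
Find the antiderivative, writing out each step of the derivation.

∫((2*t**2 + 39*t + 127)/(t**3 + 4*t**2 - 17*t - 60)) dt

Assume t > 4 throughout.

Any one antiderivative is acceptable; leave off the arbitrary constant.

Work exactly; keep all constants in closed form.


Step 1. Decompose ∫((2*t**2 + 39*t + 127)/(t**3 + 4*t**2 - 17*t - 60)) dt by partial fractions, (2*t**2 + 39*t + 127)/(t**3 + 4*t**2 - 17*t - 60) = -1/(t + 5) - 2/(t + 3) + 5/(t - 4): now ∫(5/(t - 4)) dt + ∫(-2/(t + 3)) dt + ∫(-1/(t + 5)) dt.
Step 2. Evaluate the standard form [assuming t > -5]: now -log(t + 5) + ∫(5/(t - 4)) dt + ∫(-2/(t + 3)) dt.
Step 3. Evaluate the standard form [assuming t > 4]: now 5*log(t - 4) - log(t + 5) + ∫(-2/(t + 3)) dt.
Step 4. Evaluate the standard form [assuming t > -3]: now 5*log(t - 4) - 2*log(t + 3) - log(t + 5).
Answer: 5*log(t - 4) - 2*log(t + 3) - log(t + 5).


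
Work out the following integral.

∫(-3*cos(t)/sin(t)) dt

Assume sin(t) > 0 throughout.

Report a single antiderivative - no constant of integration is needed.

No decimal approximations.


Answer: -3*log(sin(t)).


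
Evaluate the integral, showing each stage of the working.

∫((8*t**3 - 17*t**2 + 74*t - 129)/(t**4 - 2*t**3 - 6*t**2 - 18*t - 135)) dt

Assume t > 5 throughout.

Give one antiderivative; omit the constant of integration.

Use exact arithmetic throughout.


Step 1. Decompose ∫((8*t**3 - 17*t**2 + 74*t - 129)/(t**4 - 2*t**3 - 6*t**2 - 18*t - 135)) dt by partial fractions, (8*t**3 - 17*t**2 + 74*t - 129)/(t**4 - 2*t**3 - 6*t**2 - 18*t - 135) = -1/(t**2 + 9) + 5/(t + 3) + 3/(t - 5): now ∫(3/(t - 5)) dt + ∫(5/(t + 3)) dt + ∫(-1/(t**2 + 9)) dt.
Step 2. Evaluate the standard form [assuming t > -3]: now 5*log(t + 3) + ∫(3/(t - 5)) dt + ∫(-1/(t**2 + 9)) dt.
Step 3. Evaluate the standard form [assuming t > 5]: now 3*log(t - 5) + 5*log(t + 3) + ∫(-1/(t**2 + 9)) dt.
Step 4. Evaluate the standard form: now 3*log(t - 5) + 5*log(t + 3) - atan(t/3)/3.
Answer: 3*log(t - 5) + 5*log(t + 3) - atan(t/3)/3.
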